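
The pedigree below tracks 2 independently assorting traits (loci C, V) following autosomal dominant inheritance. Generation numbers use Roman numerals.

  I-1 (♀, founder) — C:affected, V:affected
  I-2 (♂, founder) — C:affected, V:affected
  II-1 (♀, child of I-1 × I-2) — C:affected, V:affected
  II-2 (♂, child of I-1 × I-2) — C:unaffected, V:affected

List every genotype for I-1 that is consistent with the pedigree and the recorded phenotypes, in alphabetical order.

C/I-1 aff ·: Cc
C/I-2 aff ·: Cc
C/II-1 aff I-1×I-2: Cc|CC
C/II-2 un I-1×I-2: cc
⇒ C over [I-1,I-2,II-1,II-2]: 2 consistent
V/I-1 aff ·: Vv|VV
V/I-2 aff ·: Vv|VV
V/II-1 aff I-1×I-2: Vv|VV
V/II-2 aff I-1×I-2: Vv|VV
⇒ V over [I-1,I-2,II-1,II-2]: 13 consistent

I-1 ∈ {Cc VV, Cc Vv}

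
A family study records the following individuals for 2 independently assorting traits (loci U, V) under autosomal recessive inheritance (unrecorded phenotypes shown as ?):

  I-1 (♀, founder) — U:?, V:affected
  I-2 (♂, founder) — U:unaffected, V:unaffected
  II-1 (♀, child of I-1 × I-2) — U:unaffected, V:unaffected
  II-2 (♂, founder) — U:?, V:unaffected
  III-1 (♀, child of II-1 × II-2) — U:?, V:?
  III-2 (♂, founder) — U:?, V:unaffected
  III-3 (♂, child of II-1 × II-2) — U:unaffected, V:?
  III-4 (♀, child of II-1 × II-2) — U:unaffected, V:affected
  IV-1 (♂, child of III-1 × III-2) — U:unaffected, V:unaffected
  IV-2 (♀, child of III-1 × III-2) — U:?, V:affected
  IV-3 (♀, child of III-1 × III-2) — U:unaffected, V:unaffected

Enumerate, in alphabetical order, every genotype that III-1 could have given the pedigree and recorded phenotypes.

U/I-1 ? ·: UU|Uu|uu
U/I-2 un ·: UU|Uu
U/II-1 un I-1×I-2: UU|Uu
U/II-2 ? ·: UU|Uu|uu
U/III-1 ? II-1×II-2: UU|Uu|uu
U/III-2 ? ·: UU|Uu|uu
U/III-3 un II-1×II-2: UU|Uu
U/III-4 un II-1×II-2: UU|Uu
U/IV-1 un III-1×III-2: UU|Uu
U/IV-2 ? III-1×III-2: UU|Uu|uu
U/IV-3 un III-1×III-2: UU|Uu
⇒ U over [I-1,I-2,II-1,II-2,III-1,III-2,III-3,III-4,IV-1,IV-2,IV-3]: 2105 consistent
V/I-1 aff ·: vv
V/I-2 un ·: VV|Vv
V/II-1 un I-1×I-2: Vv
V/II-2 un ·: Vv
V/III-1 ? II-1×II-2: Vv|vv
V/III-2 un ·: Vv
V/III-3 ? II-1×II-2: VV|Vv|vv
V/III-4 aff II-1×II-2: vv
V/IV-1 un III-1×III-2: VV|Vv
V/IV-2 aff III-1×III-2: vv
V/IV-3 un III-1×III-2: VV|Vv
⇒ V over [I-1,I-2,II-1,II-2,III-1,III-2,III-3,III-4,IV-1,IV-2,IV-3]: 30 consistent

III-1 ∈ {UU Vv, UU vv, Uu Vv, Uu vv, uu Vv, uu vv}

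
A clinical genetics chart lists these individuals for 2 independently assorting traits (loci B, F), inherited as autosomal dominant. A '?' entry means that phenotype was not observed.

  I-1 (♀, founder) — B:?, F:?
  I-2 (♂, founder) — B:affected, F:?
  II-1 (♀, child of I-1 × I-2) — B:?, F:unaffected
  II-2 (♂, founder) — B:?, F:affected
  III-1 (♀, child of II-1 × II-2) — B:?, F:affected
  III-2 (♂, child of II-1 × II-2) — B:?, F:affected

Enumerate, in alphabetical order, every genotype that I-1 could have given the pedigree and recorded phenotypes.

I-1 ∈ {BB Ff, BB ff, Bb Ff, Bb ff, bb Ff, bb ff}

B/I-1 ? ·: bb|Bb|BB
B/I-2 aff ·: Bb|BB
B/II-1 ? I-1×I-2: bb|Bb|BB
B/II-2 ? ·: bb|Bb|BB
B/III-1 ? II-1×II-2: bb|Bb|BB
B/III-2 ? II-1×II-2: bb|Bb|BB
⇒ B over [I-1,I-2,II-1,II-2,III-1,III-2]: 121 consistent
F/I-1 ? ·: ff|Ff
F/I-2 ? ·: ff|Ff
F/II-1 un I-1×I-2: ff
F/II-2 aff ·: Ff|FF
F/III-1 aff II-1×II-2: Ff
F/III-2 aff II-1×II-2: Ff
⇒ F over [I-1,I-2,II-1,II-2,III-1,III-2]: 8 consistent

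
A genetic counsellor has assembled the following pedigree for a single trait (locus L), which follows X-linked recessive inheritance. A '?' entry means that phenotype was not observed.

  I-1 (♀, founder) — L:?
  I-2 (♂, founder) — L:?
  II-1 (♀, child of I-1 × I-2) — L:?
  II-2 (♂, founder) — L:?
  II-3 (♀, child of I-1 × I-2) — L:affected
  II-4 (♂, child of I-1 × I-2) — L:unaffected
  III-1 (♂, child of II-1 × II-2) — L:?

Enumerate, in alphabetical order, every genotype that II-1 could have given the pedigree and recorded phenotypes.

L/I-1 ? ·: X^LX^l
L/I-2 ? ·: X^lY
L/II-1 ? I-1×I-2: X^LX^l|X^lX^l
L/II-2 ? ·: X^LY|X^lY
L/II-3 aff I-1×I-2: X^lX^l
L/II-4 un I-1×I-2: X^LY
L/III-1 ? II-1×II-2: X^LY|X^lY
⇒ L over [I-1,I-2,II-1,II-2,II-3,II-4,III-1]: 6 consistent

II-1 ∈ {X^LX^l, X^lX^l}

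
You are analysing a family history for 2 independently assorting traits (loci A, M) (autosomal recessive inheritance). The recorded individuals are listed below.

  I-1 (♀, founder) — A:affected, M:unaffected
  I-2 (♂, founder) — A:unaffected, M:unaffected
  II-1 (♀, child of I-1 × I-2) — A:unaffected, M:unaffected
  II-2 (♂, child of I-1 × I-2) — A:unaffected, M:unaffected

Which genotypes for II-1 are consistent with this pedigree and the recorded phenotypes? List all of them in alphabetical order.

A/I-1 aff ·: aa
A/I-2 un ·: AA|Aa
A/II-1 un I-1×I-2: Aa
A/II-2 un I-1×I-2: Aa
⇒ A over [I-1,I-2,II-1,II-2]: 2 consistent
M/I-1 un ·: MM|Mm
M/I-2 un ·: MM|Mm
M/II-1 un I-1×I-2: MM|Mm
M/II-2 un I-1×I-2: MM|Mm
⇒ M over [I-1,I-2,II-1,II-2]: 13 consistent

II-1 ∈ {Aa MM, Aa Mm}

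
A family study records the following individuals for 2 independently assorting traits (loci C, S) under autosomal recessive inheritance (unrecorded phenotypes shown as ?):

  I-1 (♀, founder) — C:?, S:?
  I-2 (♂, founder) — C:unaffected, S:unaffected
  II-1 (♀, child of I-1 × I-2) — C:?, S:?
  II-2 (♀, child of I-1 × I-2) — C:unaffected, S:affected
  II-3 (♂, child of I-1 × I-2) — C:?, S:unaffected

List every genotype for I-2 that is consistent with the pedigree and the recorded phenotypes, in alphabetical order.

I-2 ∈ {CC Ss, Cc Ss}

C/I-1 ? ·: CC|Cc|cc
C/I-2 un ·: CC|Cc
C/II-1 ? I-1×I-2: CC|Cc|cc
C/II-2 un I-1×I-2: CC|Cc
C/II-3 ? I-1×I-2: CC|Cc|cc
⇒ C over [I-1,I-2,II-1,II-2,II-3]: 40 consistent
S/I-1 ? ·: Ss|ss
S/I-2 un ·: Ss
S/II-1 ? I-1×I-2: SS|Ss|ss
S/II-2 aff I-1×I-2: ss
S/II-3 un I-1×I-2: SS|Ss
⇒ S over [I-1,I-2,II-1,II-2,II-3]: 8 consistent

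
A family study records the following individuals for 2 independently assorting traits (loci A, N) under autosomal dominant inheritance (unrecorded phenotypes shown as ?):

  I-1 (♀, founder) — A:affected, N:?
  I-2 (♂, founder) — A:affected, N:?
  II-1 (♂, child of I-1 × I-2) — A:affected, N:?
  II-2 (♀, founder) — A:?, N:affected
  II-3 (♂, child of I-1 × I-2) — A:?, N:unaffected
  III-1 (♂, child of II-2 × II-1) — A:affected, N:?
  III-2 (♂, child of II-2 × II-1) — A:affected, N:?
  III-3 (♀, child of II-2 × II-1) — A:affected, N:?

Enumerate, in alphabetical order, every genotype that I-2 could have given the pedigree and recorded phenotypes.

I-2 ∈ {AA Nn, AA nn, Aa Nn, Aa nn}

A/I-1 aff ·: Aa|AA
A/I-2 aff ·: Aa|AA
A/II-1 aff I-1×I-2: Aa|AA
A/II-2 ? ·: aa|Aa|AA
A/II-3 ? I-1×I-2: aa|Aa|AA
A/III-1 aff II-2×II-1: Aa|AA
A/III-2 aff II-2×II-1: Aa|AA
A/III-3 aff II-2×II-1: Aa|AA
⇒ A over [I-1,I-2,II-1,II-2,II-3,III-1,III-2,III-3]: 199 consistent
N/I-1 ? ·: nn|Nn
N/I-2 ? ·: nn|Nn
N/II-1 ? I-1×I-2: nn|Nn|NN
N/II-2 aff ·: Nn|NN
N/II-3 un I-1×I-2: nn
N/III-1 ? II-2×II-1: nn|Nn|NN
N/III-2 ? II-2×II-1: nn|Nn|NN
N/III-3 ? II-2×II-1: nn|Nn|NN
⇒ N over [I-1,I-2,II-1,II-2,II-3,III-1,III-2,III-3]: 150 consistent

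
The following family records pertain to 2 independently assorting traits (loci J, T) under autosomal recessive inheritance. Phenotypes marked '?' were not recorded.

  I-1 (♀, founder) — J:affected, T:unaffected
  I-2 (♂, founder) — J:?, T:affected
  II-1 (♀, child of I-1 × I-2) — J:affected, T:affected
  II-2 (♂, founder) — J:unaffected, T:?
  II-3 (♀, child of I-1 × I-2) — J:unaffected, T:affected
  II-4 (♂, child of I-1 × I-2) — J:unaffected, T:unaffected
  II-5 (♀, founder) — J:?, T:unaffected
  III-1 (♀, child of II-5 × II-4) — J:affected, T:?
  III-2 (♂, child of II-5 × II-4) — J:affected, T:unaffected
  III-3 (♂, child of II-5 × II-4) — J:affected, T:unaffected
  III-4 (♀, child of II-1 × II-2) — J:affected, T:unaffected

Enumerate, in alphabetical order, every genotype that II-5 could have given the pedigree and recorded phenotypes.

J/I-1 aff ·: jj
J/I-2 ? ·: Jj
J/II-1 aff I-1×I-2: jj
J/II-2 un ·: Jj
J/II-3 un I-1×I-2: Jj
J/II-4 un I-1×I-2: Jj
J/II-5 ? ·: Jj|jj
J/III-1 aff II-5×II-4: jj
J/III-2 aff II-5×II-4: jj
J/III-3 aff II-5×II-4: jj
J/III-4 aff II-1×II-2: jj
⇒ J over [I-1,I-2,II-1,II-2,II-3,II-4,II-5,III-1,III-2,III-3,III-4]: 2 consistent
T/I-1 un ·: Tt
T/I-2 aff ·: tt
T/II-1 aff I-1×I-2: tt
T/II-2 ? ·: TT|Tt
T/II-3 aff I-1×I-2: tt
T/II-4 un I-1×I-2: Tt
T/II-5 un ·: TT|Tt
T/III-1 ? II-5×II-4: TT|Tt|tt
T/III-2 un II-5×II-4: TT|Tt
T/III-3 un II-5×II-4: TT|Tt
T/III-4 un II-1×II-2: Tt
⇒ T over [I-1,I-2,II-1,II-2,II-3,II-4,II-5,III-1,III-2,III-3,III-4]: 40 consistent

II-5 ∈ {Jj TT, Jj Tt, jj TT, jj Tt}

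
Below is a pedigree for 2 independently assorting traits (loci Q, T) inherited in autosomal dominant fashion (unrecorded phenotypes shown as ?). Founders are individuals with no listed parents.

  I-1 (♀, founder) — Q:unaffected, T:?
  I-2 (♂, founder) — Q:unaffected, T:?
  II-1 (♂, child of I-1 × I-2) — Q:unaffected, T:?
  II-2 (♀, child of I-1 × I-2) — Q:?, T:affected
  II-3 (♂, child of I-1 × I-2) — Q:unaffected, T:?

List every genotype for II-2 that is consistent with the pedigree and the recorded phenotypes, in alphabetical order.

Q/I-1 un ·: qq
Q/I-2 un ·: qq
Q/II-1 un I-1×I-2: qq
Q/II-2 ? I-1×I-2: qq
Q/II-3 un I-1×I-2: qq
⇒ Q over [I-1,I-2,II-1,II-2,II-3]: 1 consistent
T/I-1 ? ·: tt|Tt|TT
T/I-2 ? ·: tt|Tt|TT
T/II-1 ? I-1×I-2: tt|Tt|TT
T/II-2 aff I-1×I-2: Tt|TT
T/II-3 ? I-1×I-2: tt|Tt|TT
⇒ T over [I-1,I-2,II-1,II-2,II-3]: 45 consistent

II-2 ∈ {qq TT, qq Tt}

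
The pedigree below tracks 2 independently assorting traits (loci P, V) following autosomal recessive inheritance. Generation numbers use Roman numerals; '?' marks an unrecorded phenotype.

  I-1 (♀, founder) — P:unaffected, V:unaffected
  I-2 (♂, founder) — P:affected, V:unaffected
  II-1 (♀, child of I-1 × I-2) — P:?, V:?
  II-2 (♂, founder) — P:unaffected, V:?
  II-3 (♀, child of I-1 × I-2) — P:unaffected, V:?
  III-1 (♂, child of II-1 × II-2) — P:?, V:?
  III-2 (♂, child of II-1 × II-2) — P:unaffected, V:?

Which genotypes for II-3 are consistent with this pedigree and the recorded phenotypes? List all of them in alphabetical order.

P/I-1 un ·: PP|Pp
P/I-2 aff ·: pp
P/II-1 ? I-1×I-2: Pp|pp
P/II-2 un ·: PP|Pp
P/II-3 un I-1×I-2: Pp
P/III-1 ? II-1×II-2: PP|Pp|pp
P/III-2 un II-1×II-2: PP|Pp
⇒ P over [I-1,I-2,II-1,II-2,II-3,III-1,III-2]: 23 consistent
V/I-1 un ·: VV|Vv
V/I-2 un ·: VV|Vv
V/II-1 ? I-1×I-2: VV|Vv|vv
V/II-2 ? ·: VV|Vv|vv
V/II-3 ? I-1×I-2: VV|Vv|vv
V/III-1 ? II-1×II-2: VV|Vv|vv
V/III-2 ? II-1×II-2: VV|Vv|vv
⇒ V over [I-1,I-2,II-1,II-2,II-3,III-1,III-2]: 185 consistent

II-3 ∈ {Pp VV, Pp Vv, Pp vv}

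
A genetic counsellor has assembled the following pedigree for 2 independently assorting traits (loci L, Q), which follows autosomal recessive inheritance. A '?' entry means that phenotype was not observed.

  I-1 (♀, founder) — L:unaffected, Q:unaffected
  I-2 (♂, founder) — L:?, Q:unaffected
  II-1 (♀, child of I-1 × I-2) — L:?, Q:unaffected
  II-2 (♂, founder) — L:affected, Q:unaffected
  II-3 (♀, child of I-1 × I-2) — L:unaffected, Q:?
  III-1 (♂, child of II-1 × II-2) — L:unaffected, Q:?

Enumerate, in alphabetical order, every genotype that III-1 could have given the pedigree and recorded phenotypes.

L/I-1 un ·: LL|Ll
L/I-2 ? ·: LL|Ll|ll
L/II-1 ? I-1×I-2: LL|Ll
L/II-2 aff ·: ll
L/II-3 un I-1×I-2: LL|Ll
L/III-1 un II-1×II-2: Ll
⇒ L over [I-1,I-2,II-1,II-2,II-3,III-1]: 15 consistent
Q/I-1 un ·: QQ|Qq
Q/I-2 un ·: QQ|Qq
Q/II-1 un I-1×I-2: QQ|Qq
Q/II-2 un ·: QQ|Qq
Q/II-3 ? I-1×I-2: QQ|Qq|qq
Q/III-1 ? II-1×II-2: QQ|Qq|qq
⇒ Q over [I-1,I-2,II-1,II-2,II-3,III-1]: 59 consistent

III-1 ∈ {Ll QQ, Ll Qq, Ll qq}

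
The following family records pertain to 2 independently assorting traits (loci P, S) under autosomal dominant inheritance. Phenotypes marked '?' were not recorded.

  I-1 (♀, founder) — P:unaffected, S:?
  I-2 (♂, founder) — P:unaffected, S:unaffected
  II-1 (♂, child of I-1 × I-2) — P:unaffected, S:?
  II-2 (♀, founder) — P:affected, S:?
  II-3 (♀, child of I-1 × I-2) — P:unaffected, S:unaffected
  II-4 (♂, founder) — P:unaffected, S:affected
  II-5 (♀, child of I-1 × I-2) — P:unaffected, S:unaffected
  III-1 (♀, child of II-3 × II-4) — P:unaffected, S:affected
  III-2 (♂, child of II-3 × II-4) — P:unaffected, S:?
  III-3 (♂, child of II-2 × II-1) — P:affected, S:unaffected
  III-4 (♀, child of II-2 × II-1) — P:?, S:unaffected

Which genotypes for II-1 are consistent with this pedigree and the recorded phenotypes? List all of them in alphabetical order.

P/I-1 un ·: pp
P/I-2 un ·: pp
P/II-1 un I-1×I-2: pp
P/II-2 aff ·: Pp|PP
P/II-3 un I-1×I-2: pp
P/II-4 un ·: pp
P/II-5 un I-1×I-2: pp
P/III-1 un II-3×II-4: pp
P/III-2 un II-3×II-4: pp
P/III-3 aff II-2×II-1: Pp
P/III-4 ? II-2×II-1: pp|Pp
⇒ P over [I-1,I-2,II-1,II-2,II-3,II-4,II-5,III-1,III-2,III-3,III-4]: 3 consistent
S/I-1 ? ·: ss|Ss
S/I-2 un ·: ss
S/II-1 ? I-1×I-2: ss|Ss
S/II-2 ? ·: ss|Ss
S/II-3 un I-1×I-2: ss
S/II-4 aff ·: Ss|SS
S/II-5 un I-1×I-2: ss
S/III-1 aff II-3×II-4: Ss
S/III-2 ? II-3×II-4: ss|Ss
S/III-3 un II-2×II-1: ss
S/III-4 un II-2×II-1: ss
⇒ S over [I-1,I-2,II-1,II-2,II-3,II-4,II-5,III-1,III-2,III-3,III-4]: 18 consistent

II-1 ∈ {pp Ss, pp ss}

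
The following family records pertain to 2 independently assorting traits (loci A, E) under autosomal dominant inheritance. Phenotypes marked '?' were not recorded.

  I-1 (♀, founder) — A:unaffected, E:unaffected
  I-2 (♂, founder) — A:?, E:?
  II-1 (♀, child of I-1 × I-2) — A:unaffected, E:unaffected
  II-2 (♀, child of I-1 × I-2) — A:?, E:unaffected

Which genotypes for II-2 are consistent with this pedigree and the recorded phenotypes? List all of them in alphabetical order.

A/I-1 un ·: aa
A/I-2 ? ·: aa|Aa
A/II-1 un I-1×I-2: aa
A/II-2 ? I-1×I-2: aa|Aa
⇒ A over [I-1,I-2,II-1,II-2]: 3 consistent
E/I-1 un ·: ee
E/I-2 ? ·: ee|Ee
E/II-1 un I-1×I-2: ee
E/II-2 un I-1×I-2: ee
⇒ E over [I-1,I-2,II-1,II-2]: 2 consistent

II-2 ∈ {Aa ee, aa ee}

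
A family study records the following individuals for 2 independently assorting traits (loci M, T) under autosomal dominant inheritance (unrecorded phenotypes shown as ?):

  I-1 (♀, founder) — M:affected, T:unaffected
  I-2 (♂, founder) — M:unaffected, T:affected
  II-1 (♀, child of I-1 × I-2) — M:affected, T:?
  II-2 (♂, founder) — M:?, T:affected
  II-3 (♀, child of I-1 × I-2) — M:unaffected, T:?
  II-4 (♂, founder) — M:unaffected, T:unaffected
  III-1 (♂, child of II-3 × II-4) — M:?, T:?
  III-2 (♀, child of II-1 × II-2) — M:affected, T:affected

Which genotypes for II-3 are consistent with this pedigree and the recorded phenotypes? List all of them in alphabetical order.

M/I-1 aff ·: Mm
M/I-2 un ·: mm
M/II-1 aff I-1×I-2: Mm
M/II-2 ? ·: mm|Mm|MM
M/II-3 un I-1×I-2: mm
M/II-4 un ·: mm
M/III-1 ? II-3×II-4: mm
M/III-2 aff II-1×II-2: Mm|MM
⇒ M over [I-1,I-2,II-1,II-2,II-3,II-4,III-1,III-2]: 5 consistent
T/I-1 un ·: tt
T/I-2 aff ·: Tt|TT
T/II-1 ? I-1×I-2: tt|Tt
T/II-2 aff ·: Tt|TT
T/II-3 ? I-1×I-2: tt|Tt
T/II-4 un ·: tt
T/III-1 ? II-3×II-4: tt|Tt
T/III-2 aff II-1×II-2: Tt|TT
⇒ T over [I-1,I-2,II-1,II-2,II-3,II-4,III-1,III-2]: 26 consistent

II-3 ∈ {mm Tt, mm tt}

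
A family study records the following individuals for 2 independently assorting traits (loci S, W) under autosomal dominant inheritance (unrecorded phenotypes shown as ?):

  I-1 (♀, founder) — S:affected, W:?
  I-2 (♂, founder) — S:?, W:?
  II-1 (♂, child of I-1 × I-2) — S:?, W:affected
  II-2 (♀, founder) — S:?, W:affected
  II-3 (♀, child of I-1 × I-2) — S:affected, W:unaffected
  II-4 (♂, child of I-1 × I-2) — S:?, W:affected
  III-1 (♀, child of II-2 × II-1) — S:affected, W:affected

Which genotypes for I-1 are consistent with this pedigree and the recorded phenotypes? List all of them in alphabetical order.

I-1 ∈ {SS Ww, SS ww, Ss Ww, Ss ww}

S/I-1 aff ·: Ss|SS
S/I-2 ? ·: ss|Ss|SS
S/II-1 ? I-1×I-2: ss|Ss|SS
S/II-2 ? ·: ss|Ss|SS
S/II-3 aff I-1×I-2: Ss|SS
S/II-4 ? I-1×I-2: ss|Ss|SS
S/III-1 aff II-2×II-1: Ss|SS
⇒ S over [I-1,I-2,II-1,II-2,II-3,II-4,III-1]: 161 consistent
W/I-1 ? ·: ww|Ww
W/I-2 ? ·: ww|Ww
W/II-1 aff I-1×I-2: Ww|WW
W/II-2 aff ·: Ww|WW
W/II-3 un I-1×I-2: ww
W/II-4 aff I-1×I-2: Ww|WW
W/III-1 aff II-2×II-1: Ww|WW
⇒ W over [I-1,I-2,II-1,II-2,II-3,II-4,III-1]: 22 consistent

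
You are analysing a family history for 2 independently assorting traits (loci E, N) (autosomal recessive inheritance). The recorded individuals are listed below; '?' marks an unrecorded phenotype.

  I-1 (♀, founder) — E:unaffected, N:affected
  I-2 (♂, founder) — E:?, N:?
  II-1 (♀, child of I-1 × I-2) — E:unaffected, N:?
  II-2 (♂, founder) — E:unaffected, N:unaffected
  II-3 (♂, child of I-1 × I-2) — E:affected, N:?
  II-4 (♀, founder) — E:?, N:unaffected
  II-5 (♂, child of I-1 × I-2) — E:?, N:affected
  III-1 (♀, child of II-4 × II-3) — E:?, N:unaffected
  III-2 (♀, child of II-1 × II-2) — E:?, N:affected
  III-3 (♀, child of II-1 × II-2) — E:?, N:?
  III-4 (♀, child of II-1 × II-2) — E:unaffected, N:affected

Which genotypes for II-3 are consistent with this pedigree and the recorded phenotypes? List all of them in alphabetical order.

E/I-1 un ·: Ee
E/I-2 ? ·: Ee|ee
E/II-1 un I-1×I-2: EE|Ee
E/II-2 un ·: EE|Ee
E/II-3 aff I-1×I-2: ee
E/II-4 ? ·: EE|Ee|ee
E/II-5 ? I-1×I-2: EE|Ee|ee
E/III-1 ? II-4×II-3: Ee|ee
E/III-2 ? II-1×II-2: EE|Ee|ee
E/III-3 ? II-1×II-2: EE|Ee|ee
E/III-4 un II-1×II-2: EE|Ee
⇒ E over [I-1,I-2,II-1,II-2,II-3,II-4,II-5,III-1,III-2,III-3,III-4]: 628 consistent
N/I-1 aff ·: nn
N/I-2 ? ·: Nn|nn
N/II-1 ? I-1×I-2: Nn|nn
N/II-2 un ·: Nn
N/II-3 ? I-1×I-2: Nn|nn
N/II-4 un ·: NN|Nn
N/II-5 aff I-1×I-2: nn
N/III-1 un II-4×II-3: NN|Nn
N/III-2 aff II-1×II-2: nn
N/III-3 ? II-1×II-2: NN|Nn|nn
N/III-4 aff II-1×II-2: nn
⇒ N over [I-1,I-2,II-1,II-2,II-3,II-4,II-5,III-1,III-2,III-3,III-4]: 34 consistent

II-3 ∈ {ee Nn, ee nn}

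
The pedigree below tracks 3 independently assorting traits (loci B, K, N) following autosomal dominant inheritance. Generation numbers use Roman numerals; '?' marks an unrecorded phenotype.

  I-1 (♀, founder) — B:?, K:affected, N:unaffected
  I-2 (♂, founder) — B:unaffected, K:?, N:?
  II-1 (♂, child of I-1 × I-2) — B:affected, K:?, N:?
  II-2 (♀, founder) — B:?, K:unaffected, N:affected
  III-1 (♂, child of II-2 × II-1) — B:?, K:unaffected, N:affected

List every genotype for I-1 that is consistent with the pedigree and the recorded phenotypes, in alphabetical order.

I-1 ∈ {BB KK nn, BB Kk nn, Bb KK nn, Bb Kk nn}

B/I-1 ? ·: Bb|BB
B/I-2 un ·: bb
B/II-1 aff I-1×I-2: Bb
B/II-2 ? ·: bb|Bb|BB
B/III-1 ? II-2×II-1: bb|Bb|BB
⇒ B over [I-1,I-2,II-1,II-2,III-1]: 14 consistent
K/I-1 aff ·: Kk|KK
K/I-2 ? ·: kk|Kk|KK
K/II-1 ? I-1×I-2: kk|Kk
K/II-2 un ·: kk
K/III-1 un II-2×II-1: kk
⇒ K over [I-1,I-2,II-1,II-2,III-1]: 7 consistent
N/I-1 un ·: nn
N/I-2 ? ·: nn|Nn|NN
N/II-1 ? I-1×I-2: nn|Nn
N/II-2 aff ·: Nn|NN
N/III-1 aff II-2×II-1: Nn|NN
⇒ N over [I-1,I-2,II-1,II-2,III-1]: 12 consistent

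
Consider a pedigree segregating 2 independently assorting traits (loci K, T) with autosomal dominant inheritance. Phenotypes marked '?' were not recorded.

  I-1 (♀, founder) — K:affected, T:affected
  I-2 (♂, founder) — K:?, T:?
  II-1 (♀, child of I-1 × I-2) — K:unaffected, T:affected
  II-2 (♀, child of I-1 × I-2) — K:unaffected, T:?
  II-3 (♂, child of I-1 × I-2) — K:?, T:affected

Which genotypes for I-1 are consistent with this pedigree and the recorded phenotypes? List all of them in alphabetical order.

K/I-1 aff ·: Kk
K/I-2 ? ·: kk|Kk
K/II-1 un I-1×I-2: kk
K/II-2 un I-1×I-2: kk
K/II-3 ? I-1×I-2: kk|Kk|KK
⇒ K over [I-1,I-2,II-1,II-2,II-3]: 5 consistent
T/I-1 aff ·: Tt|TT
T/I-2 ? ·: tt|Tt|TT
T/II-1 aff I-1×I-2: Tt|TT
T/II-2 ? I-1×I-2: tt|Tt|TT
T/II-3 aff I-1×I-2: Tt|TT
⇒ T over [I-1,I-2,II-1,II-2,II-3]: 32 consistent

I-1 ∈ {Kk TT, Kk Tt}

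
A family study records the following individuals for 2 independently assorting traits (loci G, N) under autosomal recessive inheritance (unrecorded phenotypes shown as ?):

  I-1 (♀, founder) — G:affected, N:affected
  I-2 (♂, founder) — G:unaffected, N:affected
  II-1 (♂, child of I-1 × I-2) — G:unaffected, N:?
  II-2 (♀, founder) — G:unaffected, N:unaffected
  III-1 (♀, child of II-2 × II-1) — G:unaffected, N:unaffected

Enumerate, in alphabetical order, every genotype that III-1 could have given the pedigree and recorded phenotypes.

III-1 ∈ {GG Nn, Gg Nn}

G/I-1 aff ·: gg
G/I-2 un ·: GG|Gg
G/II-1 un I-1×I-2: Gg
G/II-2 un ·: GG|Gg
G/III-1 un II-2×II-1: GG|Gg
⇒ G over [I-1,I-2,II-1,II-2,III-1]: 8 consistent
N/I-1 aff ·: nn
N/I-2 aff ·: nn
N/II-1 ? I-1×I-2: nn
N/II-2 un ·: NN|Nn
N/III-1 un II-2×II-1: Nn
⇒ N over [I-1,I-2,II-1,II-2,III-1]: 2 consistent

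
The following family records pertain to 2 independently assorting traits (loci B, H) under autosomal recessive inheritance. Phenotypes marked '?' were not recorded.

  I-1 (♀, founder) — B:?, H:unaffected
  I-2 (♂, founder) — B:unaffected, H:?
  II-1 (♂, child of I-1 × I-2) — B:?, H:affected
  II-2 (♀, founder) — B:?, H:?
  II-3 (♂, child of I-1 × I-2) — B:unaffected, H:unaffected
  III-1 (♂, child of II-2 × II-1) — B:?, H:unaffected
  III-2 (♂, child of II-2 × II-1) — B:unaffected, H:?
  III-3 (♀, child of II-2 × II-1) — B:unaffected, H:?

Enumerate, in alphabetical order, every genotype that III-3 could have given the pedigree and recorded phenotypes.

III-3 ∈ {BB Hh, BB hh, Bb Hh, Bb hh}

B/I-1 ? ·: BB|Bb|bb
B/I-2 un ·: BB|Bb
B/II-1 ? I-1×I-2: BB|Bb|bb
B/II-2 ? ·: BB|Bb|bb
B/II-3 un I-1×I-2: BB|Bb
B/III-1 ? II-2×II-1: BB|Bb|bb
B/III-2 un II-2×II-1: BB|Bb
B/III-3 un II-2×II-1: BB|Bb
⇒ B over [I-1,I-2,II-1,II-2,II-3,III-1,III-2,III-3]: 255 consistent
H/I-1 un ·: Hh
H/I-2 ? ·: Hh|hh
H/II-1 aff I-1×I-2: hh
H/II-2 ? ·: HH|Hh
H/II-3 un I-1×I-2: HH|Hh
H/III-1 un II-2×II-1: Hh
H/III-2 ? II-2×II-1: Hh|hh
H/III-3 ? II-2×II-1: Hh|hh
⇒ H over [I-1,I-2,II-1,II-2,II-3,III-1,III-2,III-3]: 15 consistent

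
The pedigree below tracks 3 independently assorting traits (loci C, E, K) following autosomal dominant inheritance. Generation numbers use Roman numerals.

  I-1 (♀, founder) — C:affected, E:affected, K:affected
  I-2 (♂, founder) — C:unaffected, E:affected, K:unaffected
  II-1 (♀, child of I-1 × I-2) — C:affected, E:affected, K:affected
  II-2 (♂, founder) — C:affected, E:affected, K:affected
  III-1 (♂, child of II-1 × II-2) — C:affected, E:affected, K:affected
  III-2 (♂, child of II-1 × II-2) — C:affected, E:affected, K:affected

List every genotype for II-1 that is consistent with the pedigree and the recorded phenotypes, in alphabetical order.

II-1 ∈ {Cc EE Kk, Cc Ee Kk}

C/I-1 aff ·: Cc|CC
C/I-2 un ·: cc
C/II-1 aff I-1×I-2: Cc
C/II-2 aff ·: Cc|CC
C/III-1 aff II-1×II-2: Cc|CC
C/III-2 aff II-1×II-2: Cc|CC
⇒ C over [I-1,I-2,II-1,II-2,III-1,III-2]: 16 consistent
E/I-1 aff ·: Ee|EE
E/I-2 aff ·: Ee|EE
E/II-1 aff I-1×I-2: Ee|EE
E/II-2 aff ·: Ee|EE
E/III-1 aff II-1×II-2: Ee|EE
E/III-2 aff II-1×II-2: Ee|EE
⇒ E over [I-1,I-2,II-1,II-2,III-1,III-2]: 44 consistent
K/I-1 aff ·: Kk|KK
K/I-2 un ·: kk
K/II-1 aff I-1×I-2: Kk
K/II-2 aff ·: Kk|KK
K/III-1 aff II-1×II-2: Kk|KK
K/III-2 aff II-1×II-2: Kk|KK
⇒ K over [I-1,I-2,II-1,II-2,III-1,III-2]: 16 consistent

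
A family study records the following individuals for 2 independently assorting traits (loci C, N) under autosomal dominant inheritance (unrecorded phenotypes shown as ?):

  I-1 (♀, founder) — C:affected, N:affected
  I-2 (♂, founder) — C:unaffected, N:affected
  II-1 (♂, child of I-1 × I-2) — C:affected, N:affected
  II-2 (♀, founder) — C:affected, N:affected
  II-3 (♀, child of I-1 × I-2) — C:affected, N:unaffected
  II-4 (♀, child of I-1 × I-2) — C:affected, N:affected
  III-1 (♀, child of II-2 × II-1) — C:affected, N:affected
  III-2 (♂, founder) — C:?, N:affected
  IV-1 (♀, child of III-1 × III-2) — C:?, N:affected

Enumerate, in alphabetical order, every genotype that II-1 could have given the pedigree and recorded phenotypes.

II-1 ∈ {Cc NN, Cc Nn}

C/I-1 aff ·: Cc|CC
C/I-2 un ·: cc
C/II-1 aff I-1×I-2: Cc
C/II-2 aff ·: Cc|CC
C/II-3 aff I-1×I-2: Cc
C/II-4 aff I-1×I-2: Cc
C/III-1 aff II-2×II-1: Cc|CC
C/III-2 ? ·: cc|Cc|CC
C/IV-1 ? III-1×III-2: cc|Cc|CC
⇒ C over [I-1,I-2,II-1,II-2,II-3,II-4,III-1,III-2,IV-1]: 44 consistent
N/I-1 aff ·: Nn
N/I-2 aff ·: Nn
N/II-1 aff I-1×I-2: Nn|NN
N/II-2 aff ·: Nn|NN
N/II-3 un I-1×I-2: nn
N/II-4 aff I-1×I-2: Nn|NN
N/III-1 aff II-2×II-1: Nn|NN
N/III-2 aff ·: Nn|NN
N/IV-1 aff III-1×III-2: Nn|NN
⇒ N over [I-1,I-2,II-1,II-2,II-3,II-4,III-1,III-2,IV-1]: 48 consistent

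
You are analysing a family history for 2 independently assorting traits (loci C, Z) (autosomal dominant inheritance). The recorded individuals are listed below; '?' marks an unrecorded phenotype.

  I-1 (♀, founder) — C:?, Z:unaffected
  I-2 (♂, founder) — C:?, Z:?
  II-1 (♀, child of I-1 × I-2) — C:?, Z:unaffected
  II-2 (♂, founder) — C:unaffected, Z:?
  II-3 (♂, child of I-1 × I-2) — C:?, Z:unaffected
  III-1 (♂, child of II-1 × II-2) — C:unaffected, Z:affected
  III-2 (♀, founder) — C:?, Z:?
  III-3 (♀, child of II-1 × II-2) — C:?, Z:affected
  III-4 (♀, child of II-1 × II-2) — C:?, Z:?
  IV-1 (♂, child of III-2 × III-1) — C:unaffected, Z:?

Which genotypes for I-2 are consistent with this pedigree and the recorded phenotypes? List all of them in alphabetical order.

I-2 ∈ {CC Zz, CC zz, Cc Zz, Cc zz, cc Zz, cc zz}

C/I-1 ? ·: cc|Cc|CC
C/I-2 ? ·: cc|Cc|CC
C/II-1 ? I-1×I-2: cc|Cc
C/II-2 un ·: cc
C/II-3 ? I-1×I-2: cc|Cc|CC
C/III-1 un II-1×II-2: cc
C/III-2 ? ·: cc|Cc
C/III-3 ? II-1×II-2: cc|Cc
C/III-4 ? II-1×II-2: cc|Cc
C/IV-1 un III-2×III-1: cc
⇒ C over [I-1,I-2,II-1,II-2,II-3,III-1,III-2,III-3,III-4,IV-1]: 120 consistent
Z/I-1 un ·: zz
Z/I-2 ? ·: zz|Zz
Z/II-1 un I-1×I-2: zz
Z/II-2 ? ·: Zz|ZZ
Z/II-3 un I-1×I-2: zz
Z/III-1 aff II-1×II-2: Zz
Z/III-2 ? ·: zz|Zz|ZZ
Z/III-3 aff II-1×II-2: Zz
Z/III-4 ? II-1×II-2: zz|Zz
Z/IV-1 ? III-2×III-1: zz|Zz|ZZ
⇒ Z over [I-1,I-2,II-1,II-2,II-3,III-1,III-2,III-3,III-4,IV-1]: 42 consistent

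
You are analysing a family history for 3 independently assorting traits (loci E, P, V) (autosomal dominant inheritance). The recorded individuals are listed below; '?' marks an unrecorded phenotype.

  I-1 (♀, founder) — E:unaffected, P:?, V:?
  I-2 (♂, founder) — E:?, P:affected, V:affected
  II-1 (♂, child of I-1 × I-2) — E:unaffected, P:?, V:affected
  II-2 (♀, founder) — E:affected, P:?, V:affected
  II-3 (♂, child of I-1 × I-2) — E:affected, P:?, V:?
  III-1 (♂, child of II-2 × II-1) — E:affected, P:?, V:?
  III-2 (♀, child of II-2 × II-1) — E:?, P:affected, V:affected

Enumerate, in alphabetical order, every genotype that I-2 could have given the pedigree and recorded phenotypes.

E/I-1 un ·: ee
E/I-2 ? ·: Ee
E/II-1 un I-1×I-2: ee
E/II-2 aff ·: Ee|EE
E/II-3 aff I-1×I-2: Ee
E/III-1 aff II-2×II-1: Ee
E/III-2 ? II-2×II-1: ee|Ee
⇒ E over [I-1,I-2,II-1,II-2,II-3,III-1,III-2]: 3 consistent
P/I-1 ? ·: pp|Pp|PP
P/I-2 aff ·: Pp|PP
P/II-1 ? I-1×I-2: pp|Pp|PP
P/II-2 ? ·: pp|Pp|PP
P/II-3 ? I-1×I-2: pp|Pp|PP
P/III-1 ? II-2×II-1: pp|Pp|PP
P/III-2 aff II-2×II-1: Pp|PP
⇒ P over [I-1,I-2,II-1,II-2,II-3,III-1,III-2]: 183 consistent
V/I-1 ? ·: vv|Vv|VV
V/I-2 aff ·: Vv|VV
V/II-1 aff I-1×I-2: Vv|VV
V/II-2 aff ·: Vv|VV
V/II-3 ? I-1×I-2: vv|Vv|VV
V/III-1 ? II-2×II-1: vv|Vv|VV
V/III-2 aff II-2×II-1: Vv|VV
⇒ V over [I-1,I-2,II-1,II-2,II-3,III-1,III-2]: 140 consistent

I-2 ∈ {Ee PP VV, Ee PP Vv, Ee Pp VV, Ee Pp Vv}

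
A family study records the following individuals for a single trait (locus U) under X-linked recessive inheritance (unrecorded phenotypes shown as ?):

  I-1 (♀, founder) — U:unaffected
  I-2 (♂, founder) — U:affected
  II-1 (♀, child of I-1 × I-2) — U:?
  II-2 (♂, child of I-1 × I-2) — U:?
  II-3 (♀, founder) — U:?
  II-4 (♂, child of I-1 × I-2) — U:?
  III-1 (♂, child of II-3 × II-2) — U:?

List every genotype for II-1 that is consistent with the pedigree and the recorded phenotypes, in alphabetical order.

U/I-1 un ·: X^UX^U|X^UX^u
U/I-2 aff ·: X^uY
U/II-1 ? I-1×I-2: X^UX^u|X^uX^u
U/II-2 ? I-1×I-2: X^UY|X^uY
U/II-3 ? ·: X^UX^U|X^UX^u|X^uX^u
U/II-4 ? I-1×I-2: X^UY|X^uY
U/III-1 ? II-3×II-2: X^UY|X^uY
⇒ U over [I-1,I-2,II-1,II-2,II-3,II-4,III-1]: 36 consistent

II-1 ∈ {X^UX^u, X^uX^u}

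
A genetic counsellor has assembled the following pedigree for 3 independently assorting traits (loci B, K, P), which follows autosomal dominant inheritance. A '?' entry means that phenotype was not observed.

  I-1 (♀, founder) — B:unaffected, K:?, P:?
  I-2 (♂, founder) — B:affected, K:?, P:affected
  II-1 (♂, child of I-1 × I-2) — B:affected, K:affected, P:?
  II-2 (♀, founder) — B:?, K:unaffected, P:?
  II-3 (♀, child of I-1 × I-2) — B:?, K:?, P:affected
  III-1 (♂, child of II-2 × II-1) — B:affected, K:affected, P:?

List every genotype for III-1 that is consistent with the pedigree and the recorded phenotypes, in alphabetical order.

III-1 ∈ {BB Kk PP, BB Kk Pp, BB Kk pp, Bb Kk PP, Bb Kk Pp, Bb Kk pp}

B/I-1 un ·: bb
B/I-2 aff ·: Bb|BB
B/II-1 aff I-1×I-2: Bb
B/II-2 ? ·: bb|Bb|BB
B/II-3 ? I-1×I-2: bb|Bb
B/III-1 aff II-2×II-1: Bb|BB
⇒ B over [I-1,I-2,II-1,II-2,II-3,III-1]: 15 consistent
K/I-1 ? ·: kk|Kk|KK
K/I-2 ? ·: kk|Kk|KK
K/II-1 aff I-1×I-2: Kk|KK
K/II-2 un ·: kk
K/II-3 ? I-1×I-2: kk|Kk|KK
K/III-1 aff II-2×II-1: Kk
⇒ K over [I-1,I-2,II-1,II-2,II-3,III-1]: 21 consistent
P/I-1 ? ·: pp|Pp|PP
P/I-2 aff ·: Pp|PP
P/II-1 ? I-1×I-2: pp|Pp|PP
P/II-2 ? ·: pp|Pp|PP
P/II-3 aff I-1×I-2: Pp|PP
P/III-1 ? II-2×II-1: pp|Pp|PP
⇒ P over [I-1,I-2,II-1,II-2,II-3,III-1]: 96 consistent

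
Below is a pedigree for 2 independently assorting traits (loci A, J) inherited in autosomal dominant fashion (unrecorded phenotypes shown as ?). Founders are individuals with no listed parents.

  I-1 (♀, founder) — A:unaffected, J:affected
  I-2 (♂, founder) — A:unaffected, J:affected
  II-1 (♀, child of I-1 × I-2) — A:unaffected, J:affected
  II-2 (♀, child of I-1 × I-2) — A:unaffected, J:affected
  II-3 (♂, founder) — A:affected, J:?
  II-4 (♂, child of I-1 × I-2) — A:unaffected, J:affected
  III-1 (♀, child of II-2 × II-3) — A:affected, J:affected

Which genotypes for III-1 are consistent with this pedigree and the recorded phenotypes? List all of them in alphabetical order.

III-1 ∈ {Aa JJ, Aa Jj}

A/I-1 un ·: aa
A/I-2 un ·: aa
A/II-1 un I-1×I-2: aa
A/II-2 un I-1×I-2: aa
A/II-3 aff ·: Aa|AA
A/II-4 un I-1×I-2: aa
A/III-1 aff II-2×II-3: Aa
⇒ A over [I-1,I-2,II-1,II-2,II-3,II-4,III-1]: 2 consistent
J/I-1 aff ·: Jj|JJ
J/I-2 aff ·: Jj|JJ
J/II-1 aff I-1×I-2: Jj|JJ
J/II-2 aff I-1×I-2: Jj|JJ
J/II-3 ? ·: jj|Jj|JJ
J/II-4 aff I-1×I-2: Jj|JJ
J/III-1 aff II-2×II-3: Jj|JJ
⇒ J over [I-1,I-2,II-1,II-2,II-3,II-4,III-1]: 112 consistent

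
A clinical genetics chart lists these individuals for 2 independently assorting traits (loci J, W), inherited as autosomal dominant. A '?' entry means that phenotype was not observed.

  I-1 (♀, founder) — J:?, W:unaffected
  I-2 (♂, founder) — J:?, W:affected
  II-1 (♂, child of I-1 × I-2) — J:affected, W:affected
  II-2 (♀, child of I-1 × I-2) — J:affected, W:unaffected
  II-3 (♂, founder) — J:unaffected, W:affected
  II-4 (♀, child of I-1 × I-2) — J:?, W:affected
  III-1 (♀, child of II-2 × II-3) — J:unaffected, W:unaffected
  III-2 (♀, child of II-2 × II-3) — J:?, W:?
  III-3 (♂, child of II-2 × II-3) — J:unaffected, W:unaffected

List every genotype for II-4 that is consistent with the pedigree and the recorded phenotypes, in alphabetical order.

II-4 ∈ {JJ Ww, Jj Ww, jj Ww}

J/I-1 ? ·: jj|Jj|JJ
J/I-2 ? ·: jj|Jj|JJ
J/II-1 aff I-1×I-2: Jj|JJ
J/II-2 aff I-1×I-2: Jj
J/II-3 un ·: jj
J/II-4 ? I-1×I-2: jj|Jj|JJ
J/III-1 un II-2×II-3: jj
J/III-2 ? II-2×II-3: jj|Jj
J/III-3 un II-2×II-3: jj
⇒ J over [I-1,I-2,II-1,II-2,II-3,II-4,III-1,III-2,III-3]: 40 consistent
W/I-1 un ·: ww
W/I-2 aff ·: Ww
W/II-1 aff I-1×I-2: Ww
W/II-2 un I-1×I-2: ww
W/II-3 aff ·: Ww
W/II-4 aff I-1×I-2: Ww
W/III-1 un II-2×II-3: ww
W/III-2 ? II-2×II-3: ww|Ww
W/III-3 un II-2×II-3: ww
⇒ W over [I-1,I-2,II-1,II-2,II-3,II-4,III-1,III-2,III-3]: 2 consistent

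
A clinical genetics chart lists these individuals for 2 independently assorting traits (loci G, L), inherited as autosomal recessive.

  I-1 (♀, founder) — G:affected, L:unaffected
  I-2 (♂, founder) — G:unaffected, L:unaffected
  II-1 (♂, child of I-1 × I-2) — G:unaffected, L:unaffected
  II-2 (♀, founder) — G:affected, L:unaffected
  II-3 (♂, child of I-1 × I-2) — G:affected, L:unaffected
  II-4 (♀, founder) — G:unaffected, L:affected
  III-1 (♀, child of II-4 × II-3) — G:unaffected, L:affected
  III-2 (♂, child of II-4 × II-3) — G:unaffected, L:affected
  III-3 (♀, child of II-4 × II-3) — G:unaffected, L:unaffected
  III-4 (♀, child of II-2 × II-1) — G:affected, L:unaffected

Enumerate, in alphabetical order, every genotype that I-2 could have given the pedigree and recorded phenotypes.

G/I-1 aff ·: gg
G/I-2 un ·: Gg
G/II-1 un I-1×I-2: Gg
G/II-2 aff ·: gg
G/II-3 aff I-1×I-2: gg
G/II-4 un ·: GG|Gg
G/III-1 un II-4×II-3: Gg
G/III-2 un II-4×II-3: Gg
G/III-3 un II-4×II-3: Gg
G/III-4 aff II-2×II-1: gg
⇒ G over [I-1,I-2,II-1,II-2,II-3,II-4,III-1,III-2,III-3,III-4]: 2 consistent
L/I-1 un ·: LL|Ll
L/I-2 un ·: LL|Ll
L/II-1 un I-1×I-2: LL|Ll
L/II-2 un ·: LL|Ll
L/II-3 un I-1×I-2: Ll
L/II-4 aff ·: ll
L/III-1 aff II-4×II-3: ll
L/III-2 aff II-4×II-3: ll
L/III-3 un II-4×II-3: Ll
L/III-4 un II-2×II-1: LL|Ll
⇒ L over [I-1,I-2,II-1,II-2,II-3,II-4,III-1,III-2,III-3,III-4]: 21 consistent

I-2 ∈ {Gg LL, Gg Ll}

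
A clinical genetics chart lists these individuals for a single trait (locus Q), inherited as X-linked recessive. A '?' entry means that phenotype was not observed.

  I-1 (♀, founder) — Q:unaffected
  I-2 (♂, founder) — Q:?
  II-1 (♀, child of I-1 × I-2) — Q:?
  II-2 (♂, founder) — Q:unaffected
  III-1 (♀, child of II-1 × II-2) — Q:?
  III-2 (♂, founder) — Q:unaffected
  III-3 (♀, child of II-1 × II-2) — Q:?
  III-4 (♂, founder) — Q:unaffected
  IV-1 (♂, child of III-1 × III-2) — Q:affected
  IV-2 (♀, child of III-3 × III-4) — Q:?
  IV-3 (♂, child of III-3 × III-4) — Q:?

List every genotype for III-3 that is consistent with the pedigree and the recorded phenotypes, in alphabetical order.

Q/I-1 un ·: X^QX^Q|X^QX^q
Q/I-2 ? ·: X^QY|X^qY
Q/II-1 ? I-1×I-2: X^QX^q|X^qX^q
Q/II-2 un ·: X^QY
Q/III-1 ? II-1×II-2: X^QX^q
Q/III-2 un ·: X^QY
Q/III-3 ? II-1×II-2: X^QX^Q|X^QX^q
Q/III-4 un ·: X^QY
Q/IV-1 aff III-1×III-2: X^qY
Q/IV-2 ? III-3×III-4: X^QX^Q|X^QX^q
Q/IV-3 ? III-3×III-4: X^QY|X^qY
⇒ Q over [I-1,I-2,II-1,II-2,III-1,III-2,III-3,III-4,IV-1,IV-2,IV-3]: 19 consistent

III-3 ∈ {X^QX^Q, X^QX^q}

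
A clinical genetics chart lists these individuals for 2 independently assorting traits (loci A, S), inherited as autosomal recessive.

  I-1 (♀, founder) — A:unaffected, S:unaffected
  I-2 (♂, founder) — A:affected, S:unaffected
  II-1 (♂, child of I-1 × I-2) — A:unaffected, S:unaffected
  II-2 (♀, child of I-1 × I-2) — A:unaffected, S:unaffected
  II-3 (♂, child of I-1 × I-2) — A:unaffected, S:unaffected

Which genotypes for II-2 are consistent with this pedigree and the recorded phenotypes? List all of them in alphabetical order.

II-2 ∈ {Aa SS, Aa Ss}

A/I-1 un ·: AA|Aa
A/I-2 aff ·: aa
A/II-1 un I-1×I-2: Aa
A/II-2 un I-1×I-2: Aa
A/II-3 un I-1×I-2: Aa
⇒ A over [I-1,I-2,II-1,II-2,II-3]: 2 consistent
S/I-1 un ·: SS|Ss
S/I-2 un ·: SS|Ss
S/II-1 un I-1×I-2: SS|Ss
S/II-2 un I-1×I-2: SS|Ss
S/II-3 un I-1×I-2: SS|Ss
⇒ S over [I-1,I-2,II-1,II-2,II-3]: 25 consistent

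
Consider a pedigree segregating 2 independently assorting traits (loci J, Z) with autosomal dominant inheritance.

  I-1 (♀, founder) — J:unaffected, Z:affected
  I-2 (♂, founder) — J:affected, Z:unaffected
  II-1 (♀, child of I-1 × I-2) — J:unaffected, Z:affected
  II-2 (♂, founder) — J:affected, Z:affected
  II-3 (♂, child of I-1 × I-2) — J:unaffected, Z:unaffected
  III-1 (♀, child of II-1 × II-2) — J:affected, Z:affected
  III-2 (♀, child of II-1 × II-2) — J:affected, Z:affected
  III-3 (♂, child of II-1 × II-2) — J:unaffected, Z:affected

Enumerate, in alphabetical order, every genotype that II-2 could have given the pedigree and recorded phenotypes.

II-2 ∈ {Jj ZZ, Jj Zz}

J/I-1 un ·: jj
J/I-2 aff ·: Jj
J/II-1 un I-1×I-2: jj
J/II-2 aff ·: Jj
J/II-3 un I-1×I-2: jj
J/III-1 aff II-1×II-2: Jj
J/III-2 aff II-1×II-2: Jj
J/III-3 un II-1×II-2: jj
⇒ J over [I-1,I-2,II-1,II-2,II-3,III-1,III-2,III-3]: 1 consistent
Z/I-1 aff ·: Zz
Z/I-2 un ·: zz
Z/II-1 aff I-1×I-2: Zz
Z/II-2 aff ·: Zz|ZZ
Z/II-3 un I-1×I-2: zz
Z/III-1 aff II-1×II-2: Zz|ZZ
Z/III-2 aff II-1×II-2: Zz|ZZ
Z/III-3 aff II-1×II-2: Zz|ZZ
⇒ Z over [I-1,I-2,II-1,II-2,II-3,III-1,III-2,III-3]: 16 consistent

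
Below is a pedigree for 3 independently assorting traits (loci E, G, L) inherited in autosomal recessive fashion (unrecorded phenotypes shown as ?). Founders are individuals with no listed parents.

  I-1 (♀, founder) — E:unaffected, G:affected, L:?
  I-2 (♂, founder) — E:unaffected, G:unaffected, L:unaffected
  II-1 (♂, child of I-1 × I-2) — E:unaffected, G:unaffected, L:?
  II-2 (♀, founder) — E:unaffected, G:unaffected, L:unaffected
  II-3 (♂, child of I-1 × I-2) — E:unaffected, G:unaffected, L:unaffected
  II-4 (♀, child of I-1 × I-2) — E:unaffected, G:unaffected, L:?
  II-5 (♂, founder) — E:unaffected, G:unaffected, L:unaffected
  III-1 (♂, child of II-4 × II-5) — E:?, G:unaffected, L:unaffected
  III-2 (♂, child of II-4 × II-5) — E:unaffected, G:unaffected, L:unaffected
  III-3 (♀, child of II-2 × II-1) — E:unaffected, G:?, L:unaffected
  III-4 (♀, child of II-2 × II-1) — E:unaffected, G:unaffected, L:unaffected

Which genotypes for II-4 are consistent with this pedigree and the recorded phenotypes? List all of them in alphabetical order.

II-4 ∈ {EE Gg LL, EE Gg Ll, EE Gg ll, Ee Gg LL, Ee Gg Ll, Ee Gg ll}

E/I-1 un ·: EE|Ee
E/I-2 un ·: EE|Ee
E/II-1 un I-1×I-2: EE|Ee
E/II-2 un ·: EE|Ee
E/II-3 un I-1×I-2: EE|Ee
E/II-4 un I-1×I-2: EE|Ee
E/II-5 un ·: EE|Ee
E/III-1 ? II-4×II-5: EE|Ee|ee
E/III-2 un II-4×II-5: EE|Ee
E/III-3 un II-2×II-1: EE|Ee
E/III-4 un II-2×II-1: EE|Ee
⇒ E over [I-1,I-2,II-1,II-2,II-3,II-4,II-5,III-1,III-2,III-3,III-4]: 1195 consistent
G/I-1 aff ·: gg
G/I-2 un ·: GG|Gg
G/II-1 un I-1×I-2: Gg
G/II-2 un ·: GG|Gg
G/II-3 un I-1×I-2: Gg
G/II-4 un I-1×I-2: Gg
G/II-5 un ·: GG|Gg
G/III-1 un II-4×II-5: GG|Gg
G/III-2 un II-4×II-5: GG|Gg
G/III-3 ? II-2×II-1: GG|Gg|gg
G/III-4 un II-2×II-1: GG|Gg
⇒ G over [I-1,I-2,II-1,II-2,II-3,II-4,II-5,III-1,III-2,III-3,III-4]: 160 consistent
L/I-1 ? ·: LL|Ll|ll
L/I-2 un ·: LL|Ll
L/II-1 ? I-1×I-2: LL|Ll|ll
L/II-2 un ·: LL|Ll
L/II-3 un I-1×I-2: LL|Ll
L/II-4 ? I-1×I-2: LL|Ll|ll
L/II-5 un ·: LL|Ll
L/III-1 un II-4×II-5: LL|Ll
L/III-2 un II-4×II-5: LL|Ll
L/III-3 un II-2×II-1: LL|Ll
L/III-4 un II-2×II-1: LL|Ll
⇒ L over [I-1,I-2,II-1,II-2,II-3,II-4,II-5,III-1,III-2,III-3,III-4]: 1315 consistent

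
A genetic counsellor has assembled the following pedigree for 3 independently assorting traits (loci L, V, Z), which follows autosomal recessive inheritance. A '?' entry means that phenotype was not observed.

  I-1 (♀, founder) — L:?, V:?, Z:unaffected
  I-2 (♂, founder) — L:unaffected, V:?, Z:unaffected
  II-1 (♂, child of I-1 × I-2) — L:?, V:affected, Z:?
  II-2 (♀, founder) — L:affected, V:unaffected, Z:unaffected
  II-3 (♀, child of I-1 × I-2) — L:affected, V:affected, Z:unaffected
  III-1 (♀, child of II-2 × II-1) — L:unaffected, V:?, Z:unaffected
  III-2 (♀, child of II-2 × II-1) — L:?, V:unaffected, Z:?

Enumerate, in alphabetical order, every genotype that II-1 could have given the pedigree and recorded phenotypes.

II-1 ∈ {LL vv ZZ, LL vv Zz, LL vv zz, Ll vv ZZ, Ll vv Zz, Ll vv zz}

L/I-1 ? ·: Ll|ll
L/I-2 un ·: Ll
L/II-1 ? I-1×I-2: LL|Ll
L/II-2 aff ·: ll
L/II-3 aff I-1×I-2: ll
L/III-1 un II-2×II-1: Ll
L/III-2 ? II-2×II-1: Ll|ll
⇒ L over [I-1,I-2,II-1,II-2,II-3,III-1,III-2]: 5 consistent
V/I-1 ? ·: Vv|vv
V/I-2 ? ·: Vv|vv
V/II-1 aff I-1×I-2: vv
V/II-2 un ·: VV|Vv
V/II-3 aff I-1×I-2: vv
V/III-1 ? II-2×II-1: Vv|vv
V/III-2 un II-2×II-1: Vv
⇒ V over [I-1,I-2,II-1,II-2,II-3,III-1,III-2]: 12 consistent
Z/I-1 un ·: ZZ|Zz
Z/I-2 un ·: ZZ|Zz
Z/II-1 ? I-1×I-2: ZZ|Zz|zz
Z/II-2 un ·: ZZ|Zz
Z/II-3 un I-1×I-2: ZZ|Zz
Z/III-1 un II-2×II-1: ZZ|Zz
Z/III-2 ? II-2×II-1: ZZ|Zz|zz
⇒ Z over [I-1,I-2,II-1,II-2,II-3,III-1,III-2]: 101 consistent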